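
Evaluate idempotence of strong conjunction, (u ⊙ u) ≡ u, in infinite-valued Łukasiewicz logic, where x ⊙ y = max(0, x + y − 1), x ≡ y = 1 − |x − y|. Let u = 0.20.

u ⊙ u = max(0, 0.20 + 0.20 − 1) = max(0, -0.60) = 0.00
(u ⊙ u) ≡ u = 1 − |0.00 − 0.20| = 1 − 0.20 = 0.80
(The value 0.80 < 1 shows this instance is not satisfied; fails in Ł∞ since a ⊗ a = max(0, 2a−1) ≠ a in general.)

0.80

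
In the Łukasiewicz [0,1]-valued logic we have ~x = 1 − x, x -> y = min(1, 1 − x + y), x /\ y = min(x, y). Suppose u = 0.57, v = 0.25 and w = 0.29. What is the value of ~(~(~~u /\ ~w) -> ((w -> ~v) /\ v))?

0.18

~u = 1 − 0.57 = 0.43
~~u = 1 − 0.43 = 0.57
~w = 1 − 0.29 = 0.71
~~u /\ ~w = min(0.57, 0.71) = 0.57
~(~~u /\ ~w) = 1 − 0.57 = 0.43
~v = 1 − 0.25 = 0.75
w -> ~v = min(1, 1 − 0.29 + 0.75) = min(1, 1.46) = 1.00
(w -> ~v) /\ v = min(1.00, 0.25) = 0.25
~(~~u /\ ~w) -> ((w -> ~v) /\ v) = min(1, 1 − 0.43 + 0.25) = min(1, 0.82) = 0.82
~(~(~~u /\ ~w) -> ((w -> ~v) /\ v)) = 1 − 0.82 = 0.18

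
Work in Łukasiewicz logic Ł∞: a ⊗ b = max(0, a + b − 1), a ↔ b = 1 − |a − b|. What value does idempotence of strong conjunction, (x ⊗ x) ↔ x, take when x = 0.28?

0.72

x ⊗ x = max(0, 0.28 + 0.28 − 1) = max(0, -0.44) = 0.00
(x ⊗ x) ↔ x = 1 − |0.00 − 0.28| = 1 − 0.28 = 0.72
(The value 0.72 < 1 shows this instance is not satisfied; fails in Ł∞ since a ⊗ a = max(0, 2a−1) ≠ a in general.)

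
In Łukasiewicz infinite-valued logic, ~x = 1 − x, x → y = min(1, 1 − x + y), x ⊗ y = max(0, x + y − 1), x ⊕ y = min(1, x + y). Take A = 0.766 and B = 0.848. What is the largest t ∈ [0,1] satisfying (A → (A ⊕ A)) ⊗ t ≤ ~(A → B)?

0.000

A ⊕ A = min(1, 0.766 + 0.766) = min(1, 1.532) = 1.000
A → (A ⊕ A) = min(1, 1 − 0.766 + 1.000) = min(1, 1.234) = 1.000
So the left factor is A → (A ⊕ A) = 1.000.
A → B = min(1, 1 − 0.766 + 0.848) = min(1, 1.082) = 1.000
~(A → B) = 1 − 1.000 = 0.000
So the right-hand bound is ~(A → B) = 0.000.
The residuum of the Łukasiewicz t-norm gives the supremum: min(1, 1 − 1.000 + 0.000).
1 − 1.000 + 0.000 = 0.000, so t = min(1, 0.000) = 0.000.
Check: 1.000 ⊗ 0.000 = max(0, 0.000) = 0.000 ≤ 0.000.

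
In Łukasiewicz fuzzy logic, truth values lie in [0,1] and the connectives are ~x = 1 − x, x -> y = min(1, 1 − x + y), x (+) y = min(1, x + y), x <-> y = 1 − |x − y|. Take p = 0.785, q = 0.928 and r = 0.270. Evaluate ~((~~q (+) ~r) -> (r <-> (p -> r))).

0.215

~q = 1 − 0.928 = 0.072
~~q = 1 − 0.072 = 0.928
~r = 1 − 0.270 = 0.730
~~q (+) ~r = min(1, 0.928 + 0.730) = min(1, 1.658) = 1.000
p -> r = min(1, 1 − 0.785 + 0.270) = min(1, 0.485) = 0.485
r <-> (p -> r) = 1 − |0.270 − 0.485| = 1 − 0.215 = 0.785
(~~q (+) ~r) -> (r <-> (p -> r)) = min(1, 1 − 1.000 + 0.785) = min(1, 0.785) = 0.785
~((~~q (+) ~r) -> (r <-> (p -> r))) = 1 − 0.785 = 0.215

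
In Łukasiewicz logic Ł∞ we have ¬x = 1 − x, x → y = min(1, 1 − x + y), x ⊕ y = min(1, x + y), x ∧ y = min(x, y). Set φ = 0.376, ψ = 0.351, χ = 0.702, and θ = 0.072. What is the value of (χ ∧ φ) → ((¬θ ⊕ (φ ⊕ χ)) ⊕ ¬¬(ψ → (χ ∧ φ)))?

χ ∧ φ = min(0.702, 0.376) = 0.376
¬θ = 1 − 0.072 = 0.928
φ ⊕ χ = min(1, 0.376 + 0.702) = min(1, 1.078) = 1.000
¬θ ⊕ (φ ⊕ χ) = min(1, 0.928 + 1.000) = min(1, 1.928) = 1.000
ψ → (χ ∧ φ) = min(1, 1 − 0.351 + 0.376) = min(1, 1.025) = 1.000
¬(ψ → (χ ∧ φ)) = 1 − 1.000 = 0.000
¬¬(ψ → (χ ∧ φ)) = 1 − 0.000 = 1.000
(¬θ ⊕ (φ ⊕ χ)) ⊕ ¬¬(ψ → (χ ∧ φ)) = min(1, 1.000 + 1.000) = min(1, 2.000) = 1.000
(χ ∧ φ) → ((¬θ ⊕ (φ ⊕ χ)) ⊕ ¬¬(ψ → (χ ∧ φ))) = min(1, 1 − 0.376 + 1.000) = min(1, 1.624) = 1.000

1.000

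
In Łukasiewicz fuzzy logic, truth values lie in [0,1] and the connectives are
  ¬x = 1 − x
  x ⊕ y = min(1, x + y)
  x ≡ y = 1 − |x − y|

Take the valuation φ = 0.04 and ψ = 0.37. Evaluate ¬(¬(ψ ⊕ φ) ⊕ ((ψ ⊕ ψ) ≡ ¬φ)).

ψ ⊕ φ = min(1, 0.37 + 0.04) = min(1, 0.41) = 0.41
¬(ψ ⊕ φ) = 1 − 0.41 = 0.59
ψ ⊕ ψ = min(1, 0.37 + 0.37) = min(1, 0.74) = 0.74
¬φ = 1 − 0.04 = 0.96
(ψ ⊕ ψ) ≡ ¬φ = 1 − |0.74 − 0.96| = 1 − 0.22 = 0.78
¬(ψ ⊕ φ) ⊕ ((ψ ⊕ ψ) ≡ ¬φ) = min(1, 0.59 + 0.78) = min(1, 1.37) = 1.00
¬(¬(ψ ⊕ φ) ⊕ ((ψ ⊕ ψ) ≡ ¬φ)) = 1 − 1.00 = 0.00

0.00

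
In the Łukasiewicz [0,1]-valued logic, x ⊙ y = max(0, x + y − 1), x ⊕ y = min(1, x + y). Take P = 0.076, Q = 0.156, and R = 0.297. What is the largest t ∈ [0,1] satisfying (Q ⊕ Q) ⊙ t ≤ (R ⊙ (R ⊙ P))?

Q ⊕ Q = min(1, 0.156 + 0.156) = min(1, 0.312) = 0.312
So the left factor is Q ⊕ Q = 0.312.
R ⊙ P = max(0, 0.297 + 0.076 − 1) = max(0, -0.627) = 0.000
R ⊙ (R ⊙ P) = max(0, 0.297 + 0.000 − 1) = max(0, -0.703) = 0.000
So the right-hand bound is R ⊙ (R ⊙ P) = 0.000.
The residuum of the Łukasiewicz t-norm gives the supremum: min(1, 1 − 0.312 + 0.000).
1 − 0.312 + 0.000 = 0.688, so t = min(1, 0.688) = 0.688.
Check: 0.312 ⊙ 0.688 = max(0, 0.000) = 0.000 ≤ 0.000.

0.688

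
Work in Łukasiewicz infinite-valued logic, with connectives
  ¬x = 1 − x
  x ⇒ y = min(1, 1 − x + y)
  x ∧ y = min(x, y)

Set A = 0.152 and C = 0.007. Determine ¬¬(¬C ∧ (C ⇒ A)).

¬C = 1 − 0.007 = 0.993
C ⇒ A = min(1, 1 − 0.007 + 0.152) = min(1, 1.145) = 1.000
¬C ∧ (C ⇒ A) = min(0.993, 1.000) = 0.993
¬(¬C ∧ (C ⇒ A)) = 1 − 0.993 = 0.007
¬¬(¬C ∧ (C ⇒ A)) = 1 − 0.007 = 0.993

0.993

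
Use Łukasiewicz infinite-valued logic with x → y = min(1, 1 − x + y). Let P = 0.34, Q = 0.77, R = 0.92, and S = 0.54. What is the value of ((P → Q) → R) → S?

P → Q = min(1, 1 − 0.34 + 0.77) = min(1, 1.43) = 1.00
(P → Q) → R = min(1, 1 − 1.00 + 0.92) = min(1, 0.92) = 0.92
((P → Q) → R) → S = min(1, 1 − 0.92 + 0.54) = min(1, 0.62) = 0.62

0.62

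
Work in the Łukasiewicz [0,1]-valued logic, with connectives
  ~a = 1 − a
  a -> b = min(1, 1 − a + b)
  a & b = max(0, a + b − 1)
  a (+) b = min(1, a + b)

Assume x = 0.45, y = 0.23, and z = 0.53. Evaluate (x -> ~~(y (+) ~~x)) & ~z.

~x = 1 − 0.45 = 0.55
~~x = 1 − 0.55 = 0.45
y (+) ~~x = min(1, 0.23 + 0.45) = min(1, 0.68) = 0.68
~(y (+) ~~x) = 1 − 0.68 = 0.32
~~(y (+) ~~x) = 1 − 0.32 = 0.68
x -> ~~(y (+) ~~x) = min(1, 1 − 0.45 + 0.68) = min(1, 1.23) = 1.00
~z = 1 − 0.53 = 0.47
(x -> ~~(y (+) ~~x)) & ~z = max(0, 1.00 + 0.47 − 1) = max(0, 0.47) = 0.47

0.47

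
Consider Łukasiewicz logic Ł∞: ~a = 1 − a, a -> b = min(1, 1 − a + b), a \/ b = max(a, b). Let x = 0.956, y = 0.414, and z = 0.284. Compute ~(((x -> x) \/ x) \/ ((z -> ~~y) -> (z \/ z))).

0.000

x -> x = min(1, 1 − 0.956 + 0.956) = min(1, 1.000) = 1.000
(x -> x) \/ x = max(1.000, 0.956) = 1.000
~y = 1 − 0.414 = 0.586
~~y = 1 − 0.586 = 0.414
z -> ~~y = min(1, 1 − 0.284 + 0.414) = min(1, 1.130) = 1.000
z \/ z = max(0.284, 0.284) = 0.284
(z -> ~~y) -> (z \/ z) = min(1, 1 − 1.000 + 0.284) = min(1, 0.284) = 0.284
((x -> x) \/ x) \/ ((z -> ~~y) -> (z \/ z)) = max(1.000, 0.284) = 1.000
~(((x -> x) \/ x) \/ ((z -> ~~y) -> (z \/ z))) = 1 − 1.000 = 0.000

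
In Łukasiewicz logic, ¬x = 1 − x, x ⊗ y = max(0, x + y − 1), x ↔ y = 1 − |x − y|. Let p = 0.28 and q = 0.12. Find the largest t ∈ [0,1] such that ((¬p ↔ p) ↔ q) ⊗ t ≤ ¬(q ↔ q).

0.44

¬p = 1 − 0.28 = 0.72
¬p ↔ p = 1 − |0.72 − 0.28| = 1 − 0.44 = 0.56
(¬p ↔ p) ↔ q = 1 − |0.56 − 0.12| = 1 − 0.44 = 0.56
So the left factor is (¬p ↔ p) ↔ q = 0.56.
q ↔ q = 1 − |0.12 − 0.12| = 1 − 0.00 = 1.00
¬(q ↔ q) = 1 − 1.00 = 0.00
So the right-hand bound is ¬(q ↔ q) = 0.00.
The residuum of the Łukasiewicz t-norm gives the supremum: min(1, 1 − 0.56 + 0.00).
1 − 0.56 + 0.00 = 0.44, so t = min(1, 0.44) = 0.44.
Check: 0.56 ⊗ 0.44 = max(0, 0.00) = 0.00 ≤ 0.00.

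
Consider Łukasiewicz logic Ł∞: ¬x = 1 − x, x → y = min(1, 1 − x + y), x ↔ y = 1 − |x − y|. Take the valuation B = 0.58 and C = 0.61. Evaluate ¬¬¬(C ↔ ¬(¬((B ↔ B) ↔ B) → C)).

B ↔ B = 1 − |0.58 − 0.58| = 1 − 0.00 = 1.00
(B ↔ B) ↔ B = 1 − |1.00 − 0.58| = 1 − 0.42 = 0.58
¬((B ↔ B) ↔ B) = 1 − 0.58 = 0.42
¬((B ↔ B) ↔ B) → C = min(1, 1 − 0.42 + 0.61) = min(1, 1.19) = 1.00
¬(¬((B ↔ B) ↔ B) → C) = 1 − 1.00 = 0.00
C ↔ ¬(¬((B ↔ B) ↔ B) → C) = 1 − |0.61 − 0.00| = 1 − 0.61 = 0.39
¬(C ↔ ¬(¬((B ↔ B) ↔ B) → C)) = 1 − 0.39 = 0.61
¬¬(C ↔ ¬(¬((B ↔ B) ↔ B) → C)) = 1 − 0.61 = 0.39
¬¬¬(C ↔ ¬(¬((B ↔ B) ↔ B) → C)) = 1 − 0.39 = 0.61

0.61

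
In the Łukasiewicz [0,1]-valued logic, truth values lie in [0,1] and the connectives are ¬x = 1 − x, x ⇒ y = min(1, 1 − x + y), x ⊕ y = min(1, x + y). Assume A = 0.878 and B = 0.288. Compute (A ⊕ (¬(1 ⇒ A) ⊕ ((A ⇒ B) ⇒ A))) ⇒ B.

0.288

1 ⇒ A = min(1, 1 − 1.000 + 0.878) = min(1, 0.878) = 0.878
¬(1 ⇒ A) = 1 − 0.878 = 0.122
A ⇒ B = min(1, 1 − 0.878 + 0.288) = min(1, 0.410) = 0.410
(A ⇒ B) ⇒ A = min(1, 1 − 0.410 + 0.878) = min(1, 1.468) = 1.000
¬(1 ⇒ A) ⊕ ((A ⇒ B) ⇒ A) = min(1, 0.122 + 1.000) = min(1, 1.122) = 1.000
A ⊕ (¬(1 ⇒ A) ⊕ ((A ⇒ B) ⇒ A)) = min(1, 0.878 + 1.000) = min(1, 1.878) = 1.000
(A ⊕ (¬(1 ⇒ A) ⊕ ((A ⇒ B) ⇒ A))) ⇒ B = min(1, 1 − 1.000 + 0.288) = min(1, 0.288) = 0.288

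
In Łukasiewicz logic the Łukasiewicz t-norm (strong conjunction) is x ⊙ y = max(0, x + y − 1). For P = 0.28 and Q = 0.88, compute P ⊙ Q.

0.16

P ⊙ Q = max(0, 0.28 + 0.88 − 1) = max(0, 0.16) = 0.16
For comparison, the Gödel (minimum) t-norm min(x, y) would give 0.28.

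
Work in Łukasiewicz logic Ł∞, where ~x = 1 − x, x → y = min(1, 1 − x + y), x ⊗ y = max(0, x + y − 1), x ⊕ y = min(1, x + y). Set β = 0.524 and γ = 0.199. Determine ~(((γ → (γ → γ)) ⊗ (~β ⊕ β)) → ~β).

γ → γ = min(1, 1 − 0.199 + 0.199) = min(1, 1.000) = 1.000
γ → (γ → γ) = min(1, 1 − 0.199 + 1.000) = min(1, 1.801) = 1.000
~β = 1 − 0.524 = 0.476
~β ⊕ β = min(1, 0.476 + 0.524) = min(1, 1.000) = 1.000
(γ → (γ → γ)) ⊗ (~β ⊕ β) = max(0, 1.000 + 1.000 − 1) = max(0, 1.000) = 1.000
((γ → (γ → γ)) ⊗ (~β ⊕ β)) → ~β = min(1, 1 − 1.000 + 0.476) = min(1, 0.476) = 0.476
~(((γ → (γ → γ)) ⊗ (~β ⊕ β)) → ~β) = 1 − 0.476 = 0.524

0.524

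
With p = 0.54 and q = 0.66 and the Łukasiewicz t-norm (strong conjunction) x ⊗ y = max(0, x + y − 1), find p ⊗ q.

p ⊗ q = max(0, 0.54 + 0.66 − 1) = max(0, 0.20) = 0.20
For comparison, the Gödel (minimum) t-norm min(x, y) would give 0.54.

0.20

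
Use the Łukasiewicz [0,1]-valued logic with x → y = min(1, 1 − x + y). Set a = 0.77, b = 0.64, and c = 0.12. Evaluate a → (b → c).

0.71

b → c = min(1, 1 − 0.64 + 0.12) = min(1, 0.48) = 0.48
a → (b → c) = min(1, 1 − 0.77 + 0.48) = min(1, 0.71) = 0.71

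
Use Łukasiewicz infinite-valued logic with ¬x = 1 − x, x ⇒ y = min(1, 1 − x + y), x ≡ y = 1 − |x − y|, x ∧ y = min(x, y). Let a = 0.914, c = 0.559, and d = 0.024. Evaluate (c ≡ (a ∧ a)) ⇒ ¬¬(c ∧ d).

a ∧ a = min(0.914, 0.914) = 0.914
c ≡ (a ∧ a) = 1 − |0.559 − 0.914| = 1 − 0.355 = 0.645
c ∧ d = min(0.559, 0.024) = 0.024
¬(c ∧ d) = 1 − 0.024 = 0.976
¬¬(c ∧ d) = 1 − 0.976 = 0.024
(c ≡ (a ∧ a)) ⇒ ¬¬(c ∧ d) = min(1, 1 − 0.645 + 0.024) = min(1, 0.379) = 0.379

0.379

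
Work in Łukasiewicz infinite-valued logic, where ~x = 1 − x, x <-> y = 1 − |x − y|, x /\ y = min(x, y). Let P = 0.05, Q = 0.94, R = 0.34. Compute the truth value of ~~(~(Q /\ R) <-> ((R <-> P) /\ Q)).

Q /\ R = min(0.94, 0.34) = 0.34
~(Q /\ R) = 1 − 0.34 = 0.66
R <-> P = 1 − |0.34 − 0.05| = 1 − 0.29 = 0.71
(R <-> P) /\ Q = min(0.71, 0.94) = 0.71
~(Q /\ R) <-> ((R <-> P) /\ Q) = 1 − |0.66 − 0.71| = 1 − 0.05 = 0.95
~(~(Q /\ R) <-> ((R <-> P) /\ Q)) = 1 − 0.95 = 0.05
~~(~(Q /\ R) <-> ((R <-> P) /\ Q)) = 1 − 0.05 = 0.95

0.95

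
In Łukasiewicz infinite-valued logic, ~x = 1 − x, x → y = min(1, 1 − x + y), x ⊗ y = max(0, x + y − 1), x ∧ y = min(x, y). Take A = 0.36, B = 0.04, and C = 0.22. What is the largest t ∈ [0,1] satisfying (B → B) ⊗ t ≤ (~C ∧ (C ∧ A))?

B → B = min(1, 1 − 0.04 + 0.04) = min(1, 1.00) = 1.00
So the left factor is B → B = 1.00.
~C = 1 − 0.22 = 0.78
C ∧ A = min(0.22, 0.36) = 0.22
~C ∧ (C ∧ A) = min(0.78, 0.22) = 0.22
So the right-hand bound is ~C ∧ (C ∧ A) = 0.22.
The residuum of the Łukasiewicz t-norm gives the supremum: min(1, 1 − 1.00 + 0.22).
1 − 1.00 + 0.22 = 0.22, so t = min(1, 0.22) = 0.22.
Check: 1.00 ⊗ 0.22 = max(0, 0.22) = 0.22 ≤ 0.22.

0.22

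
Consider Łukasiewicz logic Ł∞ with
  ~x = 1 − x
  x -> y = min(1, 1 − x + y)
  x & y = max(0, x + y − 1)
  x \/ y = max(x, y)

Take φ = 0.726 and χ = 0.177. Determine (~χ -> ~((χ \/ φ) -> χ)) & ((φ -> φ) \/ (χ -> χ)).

0.726

~χ = 1 − 0.177 = 0.823
χ \/ φ = max(0.177, 0.726) = 0.726
(χ \/ φ) -> χ = min(1, 1 − 0.726 + 0.177) = min(1, 0.451) = 0.451
~((χ \/ φ) -> χ) = 1 − 0.451 = 0.549
~χ -> ~((χ \/ φ) -> χ) = min(1, 1 − 0.823 + 0.549) = min(1, 0.726) = 0.726
φ -> φ = min(1, 1 − 0.726 + 0.726) = min(1, 1.000) = 1.000
χ -> χ = min(1, 1 − 0.177 + 0.177) = min(1, 1.000) = 1.000
(φ -> φ) \/ (χ -> χ) = max(1.000, 1.000) = 1.000
(~χ -> ~((χ \/ φ) -> χ)) & ((φ -> φ) \/ (χ -> χ)) = max(0, 0.726 + 1.000 − 1) = max(0, 0.726) = 0.726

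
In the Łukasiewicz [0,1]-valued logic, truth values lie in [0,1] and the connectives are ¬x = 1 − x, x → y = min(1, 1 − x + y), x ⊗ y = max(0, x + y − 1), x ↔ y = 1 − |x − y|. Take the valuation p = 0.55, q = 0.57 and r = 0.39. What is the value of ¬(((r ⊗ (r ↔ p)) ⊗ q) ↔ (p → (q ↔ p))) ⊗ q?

r ↔ p = 1 − |0.39 − 0.55| = 1 − 0.16 = 0.84
r ⊗ (r ↔ p) = max(0, 0.39 + 0.84 − 1) = max(0, 0.23) = 0.23
(r ⊗ (r ↔ p)) ⊗ q = max(0, 0.23 + 0.57 − 1) = max(0, -0.20) = 0.00
q ↔ p = 1 − |0.57 − 0.55| = 1 − 0.02 = 0.98
p → (q ↔ p) = min(1, 1 − 0.55 + 0.98) = min(1, 1.43) = 1.00
((r ⊗ (r ↔ p)) ⊗ q) ↔ (p → (q ↔ p)) = 1 − |0.00 − 1.00| = 1 − 1.00 = 0.00
¬(((r ⊗ (r ↔ p)) ⊗ q) ↔ (p → (q ↔ p))) = 1 − 0.00 = 1.00
¬(((r ⊗ (r ↔ p)) ⊗ q) ↔ (p → (q ↔ p))) ⊗ q = max(0, 1.00 + 0.57 − 1) = max(0, 0.57) = 0.57

0.57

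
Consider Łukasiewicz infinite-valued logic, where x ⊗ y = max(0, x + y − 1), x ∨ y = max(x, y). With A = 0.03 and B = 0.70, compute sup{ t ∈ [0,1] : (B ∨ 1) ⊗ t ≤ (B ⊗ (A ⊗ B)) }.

B ∨ 1 = max(0.70, 1.00) = 1.00
So the left factor is B ∨ 1 = 1.00.
A ⊗ B = max(0, 0.03 + 0.70 − 1) = max(0, -0.27) = 0.00
B ⊗ (A ⊗ B) = max(0, 0.70 + 0.00 − 1) = max(0, -0.30) = 0.00
So the right-hand bound is B ⊗ (A ⊗ B) = 0.00.
The residuum of the Łukasiewicz t-norm gives the supremum: min(1, 1 − 1.00 + 0.00).
1 − 1.00 + 0.00 = 0.00, so t = min(1, 0.00) = 0.00.
Check: 1.00 ⊗ 0.00 = max(0, 0.00) = 0.00 ≤ 0.00.

0.00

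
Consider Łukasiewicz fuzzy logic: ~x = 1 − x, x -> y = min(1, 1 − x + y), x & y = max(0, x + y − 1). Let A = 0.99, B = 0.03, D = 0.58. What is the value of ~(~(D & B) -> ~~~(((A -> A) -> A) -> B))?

D & B = max(0, 0.58 + 0.03 − 1) = max(0, -0.39) = 0.00
~(D & B) = 1 − 0.00 = 1.00
A -> A = min(1, 1 − 0.99 + 0.99) = min(1, 1.00) = 1.00
(A -> A) -> A = min(1, 1 − 1.00 + 0.99) = min(1, 0.99) = 0.99
((A -> A) -> A) -> B = min(1, 1 − 0.99 + 0.03) = min(1, 0.04) = 0.04
~(((A -> A) -> A) -> B) = 1 − 0.04 = 0.96
~~(((A -> A) -> A) -> B) = 1 − 0.96 = 0.04
~~~(((A -> A) -> A) -> B) = 1 − 0.04 = 0.96
~(D & B) -> ~~~(((A -> A) -> A) -> B) = min(1, 1 − 1.00 + 0.96) = min(1, 0.96) = 0.96
~(~(D & B) -> ~~~(((A -> A) -> A) -> B)) = 1 − 0.96 = 0.04

0.04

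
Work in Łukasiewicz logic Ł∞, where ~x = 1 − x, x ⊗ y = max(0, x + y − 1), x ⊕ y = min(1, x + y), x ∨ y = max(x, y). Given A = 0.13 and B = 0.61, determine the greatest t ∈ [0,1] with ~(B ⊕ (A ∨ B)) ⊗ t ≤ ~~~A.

A ∨ B = max(0.13, 0.61) = 0.61
B ⊕ (A ∨ B) = min(1, 0.61 + 0.61) = min(1, 1.22) = 1.00
~(B ⊕ (A ∨ B)) = 1 − 1.00 = 0.00
So the left factor is ~(B ⊕ (A ∨ B)) = 0.00.
~A = 1 − 0.13 = 0.87
~~A = 1 − 0.87 = 0.13
~~~A = 1 − 0.13 = 0.87
So the right-hand bound is ~~~A = 0.87.
The residuum of the Łukasiewicz t-norm gives the supremum: min(1, 1 − 0.00 + 0.87).
1 − 0.00 + 0.87 = 1.87, so t = min(1, 1.87) = 1.00.
Check: 0.00 ⊗ 1.00 = max(0, 0.00) = 0.00 ≤ 0.87.

1.00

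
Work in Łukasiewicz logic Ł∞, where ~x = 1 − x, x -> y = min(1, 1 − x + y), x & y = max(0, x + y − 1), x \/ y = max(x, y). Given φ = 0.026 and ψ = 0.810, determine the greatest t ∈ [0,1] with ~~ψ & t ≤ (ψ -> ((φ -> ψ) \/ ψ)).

1.000

~ψ = 1 − 0.810 = 0.190
~~ψ = 1 − 0.190 = 0.810
So the left factor is ~~ψ = 0.810.
φ -> ψ = min(1, 1 − 0.026 + 0.810) = min(1, 1.784) = 1.000
(φ -> ψ) \/ ψ = max(1.000, 0.810) = 1.000
ψ -> ((φ -> ψ) \/ ψ) = min(1, 1 − 0.810 + 1.000) = min(1, 1.190) = 1.000
So the right-hand bound is ψ -> ((φ -> ψ) \/ ψ) = 1.000.
The residuum of the Łukasiewicz t-norm gives the supremum: min(1, 1 − 0.810 + 1.000).
1 − 0.810 + 1.000 = 1.190, so t = min(1, 1.190) = 1.000.
Check: 0.810 & 1.000 = max(0, 0.810) = 0.810 ≤ 1.000.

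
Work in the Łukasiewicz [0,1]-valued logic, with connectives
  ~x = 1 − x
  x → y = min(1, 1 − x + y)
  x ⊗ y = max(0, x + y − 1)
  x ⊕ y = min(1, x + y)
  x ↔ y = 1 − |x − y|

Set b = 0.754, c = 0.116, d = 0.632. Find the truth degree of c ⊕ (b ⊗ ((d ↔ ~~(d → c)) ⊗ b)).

0.476

d → c = min(1, 1 − 0.632 + 0.116) = min(1, 0.484) = 0.484
~(d → c) = 1 − 0.484 = 0.516
~~(d → c) = 1 − 0.516 = 0.484
d ↔ ~~(d → c) = 1 − |0.632 − 0.484| = 1 − 0.148 = 0.852
(d ↔ ~~(d → c)) ⊗ b = max(0, 0.852 + 0.754 − 1) = max(0, 0.606) = 0.606
b ⊗ ((d ↔ ~~(d → c)) ⊗ b) = max(0, 0.754 + 0.606 − 1) = max(0, 0.360) = 0.360
c ⊕ (b ⊗ ((d ↔ ~~(d → c)) ⊗ b)) = min(1, 0.116 + 0.360) = min(1, 0.476) = 0.476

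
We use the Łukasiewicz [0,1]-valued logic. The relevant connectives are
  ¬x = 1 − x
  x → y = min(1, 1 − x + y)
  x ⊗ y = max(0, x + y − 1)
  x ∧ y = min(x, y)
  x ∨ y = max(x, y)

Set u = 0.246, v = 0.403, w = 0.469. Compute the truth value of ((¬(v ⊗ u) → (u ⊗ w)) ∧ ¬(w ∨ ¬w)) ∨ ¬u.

0.754

v ⊗ u = max(0, 0.403 + 0.246 − 1) = max(0, -0.351) = 0.000
¬(v ⊗ u) = 1 − 0.000 = 1.000
u ⊗ w = max(0, 0.246 + 0.469 − 1) = max(0, -0.285) = 0.000
¬(v ⊗ u) → (u ⊗ w) = min(1, 1 − 1.000 + 0.000) = min(1, 0.000) = 0.000
¬w = 1 − 0.469 = 0.531
w ∨ ¬w = max(0.469, 0.531) = 0.531
¬(w ∨ ¬w) = 1 − 0.531 = 0.469
(¬(v ⊗ u) → (u ⊗ w)) ∧ ¬(w ∨ ¬w) = min(0.000, 0.469) = 0.000
¬u = 1 − 0.246 = 0.754
((¬(v ⊗ u) → (u ⊗ w)) ∧ ¬(w ∨ ¬w)) ∨ ¬u = max(0.000, 0.754) = 0.754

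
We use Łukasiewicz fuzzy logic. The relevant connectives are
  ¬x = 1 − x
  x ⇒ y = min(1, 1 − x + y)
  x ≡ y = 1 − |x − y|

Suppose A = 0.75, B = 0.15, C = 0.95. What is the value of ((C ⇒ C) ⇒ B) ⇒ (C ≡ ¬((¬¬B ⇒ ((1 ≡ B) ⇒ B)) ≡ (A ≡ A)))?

C ⇒ C = min(1, 1 − 0.95 + 0.95) = min(1, 1.00) = 1.00
(C ⇒ C) ⇒ B = min(1, 1 − 1.00 + 0.15) = min(1, 0.15) = 0.15
¬B = 1 − 0.15 = 0.85
¬¬B = 1 − 0.85 = 0.15
1 ≡ B = 1 − |1.00 − 0.15| = 1 − 0.85 = 0.15
(1 ≡ B) ⇒ B = min(1, 1 − 0.15 + 0.15) = min(1, 1.00) = 1.00
¬¬B ⇒ ((1 ≡ B) ⇒ B) = min(1, 1 − 0.15 + 1.00) = min(1, 1.85) = 1.00
A ≡ A = 1 − |0.75 − 0.75| = 1 − 0.00 = 1.00
(¬¬B ⇒ ((1 ≡ B) ⇒ B)) ≡ (A ≡ A) = 1 − |1.00 − 1.00| = 1 − 0.00 = 1.00
¬((¬¬B ⇒ ((1 ≡ B) ⇒ B)) ≡ (A ≡ A)) = 1 − 1.00 = 0.00
C ≡ ¬((¬¬B ⇒ ((1 ≡ B) ⇒ B)) ≡ (A ≡ A)) = 1 − |0.95 − 0.00| = 1 − 0.95 = 0.05
((C ⇒ C) ⇒ B) ⇒ (C ≡ ¬((¬¬B ⇒ ((1 ≡ B) ⇒ B)) ≡ (A ≡ A))) = min(1, 1 − 0.15 + 0.05) = min(1, 0.90) = 0.90

0.90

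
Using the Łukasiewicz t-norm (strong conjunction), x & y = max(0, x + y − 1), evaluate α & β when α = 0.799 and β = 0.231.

0.030

α & β = max(0, 0.799 + 0.231 − 1) = max(0, 0.030) = 0.030
For comparison, the Gödel (minimum) t-norm min(x, y) would give 0.231.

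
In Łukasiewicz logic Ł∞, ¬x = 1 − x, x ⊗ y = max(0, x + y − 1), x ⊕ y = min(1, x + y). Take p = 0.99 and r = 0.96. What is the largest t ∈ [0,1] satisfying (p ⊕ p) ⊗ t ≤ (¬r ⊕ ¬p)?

0.05

p ⊕ p = min(1, 0.99 + 0.99) = min(1, 1.98) = 1.00
So the left factor is p ⊕ p = 1.00.
¬r = 1 − 0.96 = 0.04
¬p = 1 − 0.99 = 0.01
¬r ⊕ ¬p = min(1, 0.04 + 0.01) = min(1, 0.05) = 0.05
So the right-hand bound is ¬r ⊕ ¬p = 0.05.
The residuum of the Łukasiewicz t-norm gives the supremum: min(1, 1 − 1.00 + 0.05).
1 − 1.00 + 0.05 = 0.05, so t = min(1, 0.05) = 0.05.
Check: 1.00 ⊗ 0.05 = max(0, 0.05) = 0.05 ≤ 0.05.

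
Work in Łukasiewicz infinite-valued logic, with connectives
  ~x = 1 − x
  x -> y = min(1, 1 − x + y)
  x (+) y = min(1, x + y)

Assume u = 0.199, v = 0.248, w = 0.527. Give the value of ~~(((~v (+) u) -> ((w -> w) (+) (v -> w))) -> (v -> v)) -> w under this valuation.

0.527

~v = 1 − 0.248 = 0.752
~v (+) u = min(1, 0.752 + 0.199) = min(1, 0.951) = 0.951
w -> w = min(1, 1 − 0.527 + 0.527) = min(1, 1.000) = 1.000
v -> w = min(1, 1 − 0.248 + 0.527) = min(1, 1.279) = 1.000
(w -> w) (+) (v -> w) = min(1, 1.000 + 1.000) = min(1, 2.000) = 1.000
(~v (+) u) -> ((w -> w) (+) (v -> w)) = min(1, 1 − 0.951 + 1.000) = min(1, 1.049) = 1.000
v -> v = min(1, 1 − 0.248 + 0.248) = min(1, 1.000) = 1.000
((~v (+) u) -> ((w -> w) (+) (v -> w))) -> (v -> v) = min(1, 1 − 1.000 + 1.000) = min(1, 1.000) = 1.000
~(((~v (+) u) -> ((w -> w) (+) (v -> w))) -> (v -> v)) = 1 − 1.000 = 0.000
~~(((~v (+) u) -> ((w -> w) (+) (v -> w))) -> (v -> v)) = 1 − 0.000 = 1.000
~~(((~v (+) u) -> ((w -> w) (+) (v -> w))) -> (v -> v)) -> w = min(1, 1 − 1.000 + 0.527) = min(1, 0.527) = 0.527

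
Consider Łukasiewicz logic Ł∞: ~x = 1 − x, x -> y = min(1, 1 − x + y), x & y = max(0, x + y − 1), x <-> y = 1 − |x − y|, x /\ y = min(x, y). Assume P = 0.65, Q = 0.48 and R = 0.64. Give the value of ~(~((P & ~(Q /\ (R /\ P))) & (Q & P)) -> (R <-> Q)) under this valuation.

R /\ P = min(0.64, 0.65) = 0.64
Q /\ (R /\ P) = min(0.48, 0.64) = 0.48
~(Q /\ (R /\ P)) = 1 − 0.48 = 0.52
P & ~(Q /\ (R /\ P)) = max(0, 0.65 + 0.52 − 1) = max(0, 0.17) = 0.17
Q & P = max(0, 0.48 + 0.65 − 1) = max(0, 0.13) = 0.13
(P & ~(Q /\ (R /\ P))) & (Q & P) = max(0, 0.17 + 0.13 − 1) = max(0, -0.70) = 0.00
~((P & ~(Q /\ (R /\ P))) & (Q & P)) = 1 − 0.00 = 1.00
R <-> Q = 1 − |0.64 − 0.48| = 1 − 0.16 = 0.84
~((P & ~(Q /\ (R /\ P))) & (Q & P)) -> (R <-> Q) = min(1, 1 − 1.00 + 0.84) = min(1, 0.84) = 0.84
~(~((P & ~(Q /\ (R /\ P))) & (Q & P)) -> (R <-> Q)) = 1 − 0.84 = 0.16

0.16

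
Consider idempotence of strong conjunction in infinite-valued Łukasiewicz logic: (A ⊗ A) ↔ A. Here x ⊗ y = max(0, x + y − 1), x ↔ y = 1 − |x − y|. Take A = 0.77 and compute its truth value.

0.77

A ⊗ A = max(0, 0.77 + 0.77 − 1) = max(0, 0.54) = 0.54
(A ⊗ A) ↔ A = 1 − |0.54 − 0.77| = 1 − 0.23 = 0.77
(The value 0.77 < 1 shows this instance is not satisfied; fails in Ł∞ since a ⊗ a = max(0, 2a−1) ≠ a in general.)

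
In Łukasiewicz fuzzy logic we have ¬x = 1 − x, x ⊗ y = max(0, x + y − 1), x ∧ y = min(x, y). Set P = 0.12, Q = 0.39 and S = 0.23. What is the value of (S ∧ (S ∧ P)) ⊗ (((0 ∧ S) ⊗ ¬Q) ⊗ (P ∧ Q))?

S ∧ P = min(0.23, 0.12) = 0.12
S ∧ (S ∧ P) = min(0.23, 0.12) = 0.12
0 ∧ S = min(0.00, 0.23) = 0.00
¬Q = 1 − 0.39 = 0.61
(0 ∧ S) ⊗ ¬Q = max(0, 0.00 + 0.61 − 1) = max(0, -0.39) = 0.00
P ∧ Q = min(0.12, 0.39) = 0.12
((0 ∧ S) ⊗ ¬Q) ⊗ (P ∧ Q) = max(0, 0.00 + 0.12 − 1) = max(0, -0.88) = 0.00
(S ∧ (S ∧ P)) ⊗ (((0 ∧ S) ⊗ ¬Q) ⊗ (P ∧ Q)) = max(0, 0.12 + 0.00 − 1) = max(0, -0.88) = 0.00

0.00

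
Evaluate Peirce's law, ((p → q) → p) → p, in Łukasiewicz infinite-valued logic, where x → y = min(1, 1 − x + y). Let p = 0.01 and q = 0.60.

1.00

p → q = min(1, 1 − 0.01 + 0.60) = min(1, 1.59) = 1.00
(p → q) → p = min(1, 1 − 1.00 + 0.01) = min(1, 0.01) = 0.01
((p → q) → p) → p = min(1, 1 − 0.01 + 0.01) = min(1, 1.00) = 1.00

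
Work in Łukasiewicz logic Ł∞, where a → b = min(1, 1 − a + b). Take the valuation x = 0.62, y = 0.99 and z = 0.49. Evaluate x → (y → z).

0.88

y → z = min(1, 1 − 0.99 + 0.49) = min(1, 0.50) = 0.50
x → (y → z) = min(1, 1 − 0.62 + 0.50) = min(1, 0.88) = 0.88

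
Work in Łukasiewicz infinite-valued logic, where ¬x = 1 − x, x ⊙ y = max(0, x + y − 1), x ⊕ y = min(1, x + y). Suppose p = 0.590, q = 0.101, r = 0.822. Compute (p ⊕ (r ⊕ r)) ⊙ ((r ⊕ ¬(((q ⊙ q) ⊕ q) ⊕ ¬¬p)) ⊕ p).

r ⊕ r = min(1, 0.822 + 0.822) = min(1, 1.644) = 1.000
p ⊕ (r ⊕ r) = min(1, 0.590 + 1.000) = min(1, 1.590) = 1.000
q ⊙ q = max(0, 0.101 + 0.101 − 1) = max(0, -0.798) = 0.000
(q ⊙ q) ⊕ q = min(1, 0.000 + 0.101) = min(1, 0.101) = 0.101
¬p = 1 − 0.590 = 0.410
¬¬p = 1 − 0.410 = 0.590
((q ⊙ q) ⊕ q) ⊕ ¬¬p = min(1, 0.101 + 0.590) = min(1, 0.691) = 0.691
¬(((q ⊙ q) ⊕ q) ⊕ ¬¬p) = 1 − 0.691 = 0.309
r ⊕ ¬(((q ⊙ q) ⊕ q) ⊕ ¬¬p) = min(1, 0.822 + 0.309) = min(1, 1.131) = 1.000
(r ⊕ ¬(((q ⊙ q) ⊕ q) ⊕ ¬¬p)) ⊕ p = min(1, 1.000 + 0.590) = min(1, 1.590) = 1.000
(p ⊕ (r ⊕ r)) ⊙ ((r ⊕ ¬(((q ⊙ q) ⊕ q) ⊕ ¬¬p)) ⊕ p) = max(0, 1.000 + 1.000 − 1) = max(0, 1.000) = 1.000

1.000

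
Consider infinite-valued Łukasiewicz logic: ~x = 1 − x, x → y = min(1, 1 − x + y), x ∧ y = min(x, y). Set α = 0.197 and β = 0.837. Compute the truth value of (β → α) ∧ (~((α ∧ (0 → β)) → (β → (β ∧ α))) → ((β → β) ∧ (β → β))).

β → α = min(1, 1 − 0.837 + 0.197) = min(1, 0.360) = 0.360
0 → β = min(1, 1 − 0.000 + 0.837) = min(1, 1.837) = 1.000
α ∧ (0 → β) = min(0.197, 1.000) = 0.197
β ∧ α = min(0.837, 0.197) = 0.197
β → (β ∧ α) = min(1, 1 − 0.837 + 0.197) = min(1, 0.360) = 0.360
(α ∧ (0 → β)) → (β → (β ∧ α)) = min(1, 1 − 0.197 + 0.360) = min(1, 1.163) = 1.000
~((α ∧ (0 → β)) → (β → (β ∧ α))) = 1 − 1.000 = 0.000
β → β = min(1, 1 − 0.837 + 0.837) = min(1, 1.000) = 1.000
(β → β) ∧ (β → β) = min(1.000, 1.000) = 1.000
~((α ∧ (0 → β)) → (β → (β ∧ α))) → ((β → β) ∧ (β → β)) = min(1, 1 − 0.000 + 1.000) = min(1, 2.000) = 1.000
(β → α) ∧ (~((α ∧ (0 → β)) → (β → (β ∧ α))) → ((β → β) ∧ (β → β))) = min(0.360, 1.000) = 0.360

0.360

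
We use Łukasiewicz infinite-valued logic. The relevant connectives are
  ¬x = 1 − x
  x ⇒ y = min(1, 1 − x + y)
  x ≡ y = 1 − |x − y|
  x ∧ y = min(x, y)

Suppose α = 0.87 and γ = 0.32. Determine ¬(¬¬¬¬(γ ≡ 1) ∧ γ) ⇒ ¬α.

0.45

γ ≡ 1 = 1 − |0.32 − 1.00| = 1 − 0.68 = 0.32
¬(γ ≡ 1) = 1 − 0.32 = 0.68
¬¬(γ ≡ 1) = 1 − 0.68 = 0.32
¬¬¬(γ ≡ 1) = 1 − 0.32 = 0.68
¬¬¬¬(γ ≡ 1) = 1 − 0.68 = 0.32
¬¬¬¬(γ ≡ 1) ∧ γ = min(0.32, 0.32) = 0.32
¬(¬¬¬¬(γ ≡ 1) ∧ γ) = 1 − 0.32 = 0.68
¬α = 1 − 0.87 = 0.13
¬(¬¬¬¬(γ ≡ 1) ∧ γ) ⇒ ¬α = min(1, 1 − 0.68 + 0.13) = min(1, 0.45) = 0.45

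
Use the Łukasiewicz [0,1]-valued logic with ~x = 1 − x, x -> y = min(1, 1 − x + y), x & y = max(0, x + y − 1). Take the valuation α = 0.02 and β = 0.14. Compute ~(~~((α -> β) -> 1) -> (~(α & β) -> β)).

α -> β = min(1, 1 − 0.02 + 0.14) = min(1, 1.12) = 1.00
(α -> β) -> 1 = min(1, 1 − 1.00 + 1.00) = min(1, 1.00) = 1.00
~((α -> β) -> 1) = 1 − 1.00 = 0.00
~~((α -> β) -> 1) = 1 − 0.00 = 1.00
α & β = max(0, 0.02 + 0.14 − 1) = max(0, -0.84) = 0.00
~(α & β) = 1 − 0.00 = 1.00
~(α & β) -> β = min(1, 1 − 1.00 + 0.14) = min(1, 0.14) = 0.14
~~((α -> β) -> 1) -> (~(α & β) -> β) = min(1, 1 − 1.00 + 0.14) = min(1, 0.14) = 0.14
~(~~((α -> β) -> 1) -> (~(α & β) -> β)) = 1 − 0.14 = 0.86

0.86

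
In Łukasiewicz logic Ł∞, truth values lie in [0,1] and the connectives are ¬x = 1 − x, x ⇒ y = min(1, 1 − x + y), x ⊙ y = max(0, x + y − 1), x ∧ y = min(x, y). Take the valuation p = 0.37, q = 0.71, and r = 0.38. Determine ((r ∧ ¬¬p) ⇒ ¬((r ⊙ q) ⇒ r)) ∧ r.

0.38

¬p = 1 − 0.37 = 0.63
¬¬p = 1 − 0.63 = 0.37
r ∧ ¬¬p = min(0.38, 0.37) = 0.37
r ⊙ q = max(0, 0.38 + 0.71 − 1) = max(0, 0.09) = 0.09
(r ⊙ q) ⇒ r = min(1, 1 − 0.09 + 0.38) = min(1, 1.29) = 1.00
¬((r ⊙ q) ⇒ r) = 1 − 1.00 = 0.00
(r ∧ ¬¬p) ⇒ ¬((r ⊙ q) ⇒ r) = min(1, 1 − 0.37 + 0.00) = min(1, 0.63) = 0.63
((r ∧ ¬¬p) ⇒ ¬((r ⊙ q) ⇒ r)) ∧ r = min(0.63, 0.38) = 0.38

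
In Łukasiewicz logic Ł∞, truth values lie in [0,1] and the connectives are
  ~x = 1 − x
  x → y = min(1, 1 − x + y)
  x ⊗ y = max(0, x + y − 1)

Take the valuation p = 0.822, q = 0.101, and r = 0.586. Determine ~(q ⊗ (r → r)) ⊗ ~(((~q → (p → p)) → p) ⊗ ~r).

r → r = min(1, 1 − 0.586 + 0.586) = min(1, 1.000) = 1.000
q ⊗ (r → r) = max(0, 0.101 + 1.000 − 1) = max(0, 0.101) = 0.101
~(q ⊗ (r → r)) = 1 − 0.101 = 0.899
~q = 1 − 0.101 = 0.899
p → p = min(1, 1 − 0.822 + 0.822) = min(1, 1.000) = 1.000
~q → (p → p) = min(1, 1 − 0.899 + 1.000) = min(1, 1.101) = 1.000
(~q → (p → p)) → p = min(1, 1 − 1.000 + 0.822) = min(1, 0.822) = 0.822
~r = 1 − 0.586 = 0.414
((~q → (p → p)) → p) ⊗ ~r = max(0, 0.822 + 0.414 − 1) = max(0, 0.236) = 0.236
~(((~q → (p → p)) → p) ⊗ ~r) = 1 − 0.236 = 0.764
~(q ⊗ (r → r)) ⊗ ~(((~q → (p → p)) → p) ⊗ ~r) = max(0, 0.899 + 0.764 − 1) = max(0, 0.663) = 0.663

0.663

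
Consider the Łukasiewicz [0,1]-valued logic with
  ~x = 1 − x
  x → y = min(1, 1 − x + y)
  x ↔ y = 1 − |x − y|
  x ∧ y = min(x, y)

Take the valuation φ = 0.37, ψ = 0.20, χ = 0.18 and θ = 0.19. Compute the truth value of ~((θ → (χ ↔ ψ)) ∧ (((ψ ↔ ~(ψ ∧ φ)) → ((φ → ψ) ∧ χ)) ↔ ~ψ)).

χ ↔ ψ = 1 − |0.18 − 0.20| = 1 − 0.02 = 0.98
θ → (χ ↔ ψ) = min(1, 1 − 0.19 + 0.98) = min(1, 1.79) = 1.00
ψ ∧ φ = min(0.20, 0.37) = 0.20
~(ψ ∧ φ) = 1 − 0.20 = 0.80
ψ ↔ ~(ψ ∧ φ) = 1 − |0.20 − 0.80| = 1 − 0.60 = 0.40
φ → ψ = min(1, 1 − 0.37 + 0.20) = min(1, 0.83) = 0.83
(φ → ψ) ∧ χ = min(0.83, 0.18) = 0.18
(ψ ↔ ~(ψ ∧ φ)) → ((φ → ψ) ∧ χ) = min(1, 1 − 0.40 + 0.18) = min(1, 0.78) = 0.78
~ψ = 1 − 0.20 = 0.80
((ψ ↔ ~(ψ ∧ φ)) → ((φ → ψ) ∧ χ)) ↔ ~ψ = 1 − |0.78 − 0.80| = 1 − 0.02 = 0.98
(θ → (χ ↔ ψ)) ∧ (((ψ ↔ ~(ψ ∧ φ)) → ((φ → ψ) ∧ χ)) ↔ ~ψ) = min(1.00, 0.98) = 0.98
~((θ → (χ ↔ ψ)) ∧ (((ψ ↔ ~(ψ ∧ φ)) → ((φ → ψ) ∧ χ)) ↔ ~ψ)) = 1 − 0.98 = 0.02

0.02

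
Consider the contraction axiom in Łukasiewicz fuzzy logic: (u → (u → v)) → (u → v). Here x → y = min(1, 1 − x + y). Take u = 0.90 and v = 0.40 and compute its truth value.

0.90

u → v = min(1, 1 − 0.90 + 0.40) = min(1, 0.50) = 0.50
u → (u → v) = min(1, 1 − 0.90 + 0.50) = min(1, 0.60) = 0.60
(u → (u → v)) → (u → v) = min(1, 1 − 0.60 + 0.50) = min(1, 0.90) = 0.90
(The value 0.90 < 1 shows this instance is not satisfied; fails in Ł∞ (the t-norm is not idempotent).)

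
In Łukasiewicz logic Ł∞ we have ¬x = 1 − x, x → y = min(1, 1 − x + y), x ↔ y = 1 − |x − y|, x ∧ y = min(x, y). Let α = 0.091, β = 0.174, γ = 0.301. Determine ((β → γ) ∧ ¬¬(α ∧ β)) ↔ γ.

β → γ = min(1, 1 − 0.174 + 0.301) = min(1, 1.127) = 1.000
α ∧ β = min(0.091, 0.174) = 0.091
¬(α ∧ β) = 1 − 0.091 = 0.909
¬¬(α ∧ β) = 1 − 0.909 = 0.091
(β → γ) ∧ ¬¬(α ∧ β) = min(1.000, 0.091) = 0.091
((β → γ) ∧ ¬¬(α ∧ β)) ↔ γ = 1 − |0.091 − 0.301| = 1 − 0.210 = 0.790

0.790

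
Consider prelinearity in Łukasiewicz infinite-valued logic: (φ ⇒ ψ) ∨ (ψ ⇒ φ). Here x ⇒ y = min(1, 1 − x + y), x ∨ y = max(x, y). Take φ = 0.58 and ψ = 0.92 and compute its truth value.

1.00

φ ⇒ ψ = min(1, 1 − 0.58 + 0.92) = min(1, 1.34) = 1.00
ψ ⇒ φ = min(1, 1 − 0.92 + 0.58) = min(1, 0.66) = 0.66
(φ ⇒ ψ) ∨ (ψ ⇒ φ) = max(1.00, 0.66) = 1.00
(As expected: a Ł∞-tautology — holds in every MV-chain.)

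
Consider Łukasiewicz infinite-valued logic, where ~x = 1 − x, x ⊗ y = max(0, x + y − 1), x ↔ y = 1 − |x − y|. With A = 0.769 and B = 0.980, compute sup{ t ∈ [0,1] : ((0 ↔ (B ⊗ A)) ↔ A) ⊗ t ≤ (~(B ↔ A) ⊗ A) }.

B ⊗ A = max(0, 0.980 + 0.769 − 1) = max(0, 0.749) = 0.749
0 ↔ (B ⊗ A) = 1 − |0.000 − 0.749| = 1 − 0.749 = 0.251
(0 ↔ (B ⊗ A)) ↔ A = 1 − |0.251 − 0.769| = 1 − 0.518 = 0.482
So the left factor is (0 ↔ (B ⊗ A)) ↔ A = 0.482.
B ↔ A = 1 − |0.980 − 0.769| = 1 − 0.211 = 0.789
~(B ↔ A) = 1 − 0.789 = 0.211
~(B ↔ A) ⊗ A = max(0, 0.211 + 0.769 − 1) = max(0, -0.020) = 0.000
So the right-hand bound is ~(B ↔ A) ⊗ A = 0.000.
The residuum of the Łukasiewicz t-norm gives the supremum: min(1, 1 − 0.482 + 0.000).
1 − 0.482 + 0.000 = 0.518, so t = min(1, 0.518) = 0.518.
Check: 0.482 ⊗ 0.518 = max(0, 0.000) = 0.000 ≤ 0.000.

0.518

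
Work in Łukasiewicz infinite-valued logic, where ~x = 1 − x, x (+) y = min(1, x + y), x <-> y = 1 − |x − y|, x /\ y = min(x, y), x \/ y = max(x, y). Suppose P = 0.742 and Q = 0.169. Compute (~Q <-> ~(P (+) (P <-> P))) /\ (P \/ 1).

~Q = 1 − 0.169 = 0.831
P <-> P = 1 − |0.742 − 0.742| = 1 − 0.000 = 1.000
P (+) (P <-> P) = min(1, 0.742 + 1.000) = min(1, 1.742) = 1.000
~(P (+) (P <-> P)) = 1 − 1.000 = 0.000
~Q <-> ~(P (+) (P <-> P)) = 1 − |0.831 − 0.000| = 1 − 0.831 = 0.169
P \/ 1 = max(0.742, 1.000) = 1.000
(~Q <-> ~(P (+) (P <-> P))) /\ (P \/ 1) = min(0.169, 1.000) = 0.169

0.169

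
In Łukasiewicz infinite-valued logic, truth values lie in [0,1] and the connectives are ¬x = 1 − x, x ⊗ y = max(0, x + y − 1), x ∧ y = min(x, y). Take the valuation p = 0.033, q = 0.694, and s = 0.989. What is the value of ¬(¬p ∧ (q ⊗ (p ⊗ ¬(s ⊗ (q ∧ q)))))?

1.000

¬p = 1 − 0.033 = 0.967
q ∧ q = min(0.694, 0.694) = 0.694
s ⊗ (q ∧ q) = max(0, 0.989 + 0.694 − 1) = max(0, 0.683) = 0.683
¬(s ⊗ (q ∧ q)) = 1 − 0.683 = 0.317
p ⊗ ¬(s ⊗ (q ∧ q)) = max(0, 0.033 + 0.317 − 1) = max(0, -0.650) = 0.000
q ⊗ (p ⊗ ¬(s ⊗ (q ∧ q))) = max(0, 0.694 + 0.000 − 1) = max(0, -0.306) = 0.000
¬p ∧ (q ⊗ (p ⊗ ¬(s ⊗ (q ∧ q)))) = min(0.967, 0.000) = 0.000
¬(¬p ∧ (q ⊗ (p ⊗ ¬(s ⊗ (q ∧ q))))) = 1 − 0.000 = 1.000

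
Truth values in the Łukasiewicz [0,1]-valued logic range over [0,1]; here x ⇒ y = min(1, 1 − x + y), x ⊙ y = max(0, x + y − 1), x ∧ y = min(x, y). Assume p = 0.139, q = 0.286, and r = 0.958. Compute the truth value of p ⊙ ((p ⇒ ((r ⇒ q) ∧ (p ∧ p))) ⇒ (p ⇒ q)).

r ⇒ q = min(1, 1 − 0.958 + 0.286) = min(1, 0.328) = 0.328
p ∧ p = min(0.139, 0.139) = 0.139
(r ⇒ q) ∧ (p ∧ p) = min(0.328, 0.139) = 0.139
p ⇒ ((r ⇒ q) ∧ (p ∧ p)) = min(1, 1 − 0.139 + 0.139) = min(1, 1.000) = 1.000
p ⇒ q = min(1, 1 − 0.139 + 0.286) = min(1, 1.147) = 1.000
(p ⇒ ((r ⇒ q) ∧ (p ∧ p))) ⇒ (p ⇒ q) = min(1, 1 − 1.000 + 1.000) = min(1, 1.000) = 1.000
p ⊙ ((p ⇒ ((r ⇒ q) ∧ (p ∧ p))) ⇒ (p ⇒ q)) = max(0, 0.139 + 1.000 − 1) = max(0, 0.139) = 0.139

0.139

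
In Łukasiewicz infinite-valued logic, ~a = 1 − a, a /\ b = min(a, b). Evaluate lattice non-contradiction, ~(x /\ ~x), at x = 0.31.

~x = 1 − 0.31 = 0.69
x /\ ~x = min(0.31, 0.69) = 0.31
~(x /\ ~x) = 1 − 0.31 = 0.69
(The value 0.69 < 1 shows this instance is not satisfied; not a Ł∞-tautology — its value is 1 − min(a, 1−a).)

0.69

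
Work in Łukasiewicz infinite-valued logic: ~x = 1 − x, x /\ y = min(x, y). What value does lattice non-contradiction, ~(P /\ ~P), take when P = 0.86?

~P = 1 − 0.86 = 0.14
P /\ ~P = min(0.86, 0.14) = 0.14
~(P /\ ~P) = 1 − 0.14 = 0.86
(The value 0.86 < 1 shows this instance is not satisfied; not a Ł∞-tautology — its value is 1 − min(a, 1−a).)

0.86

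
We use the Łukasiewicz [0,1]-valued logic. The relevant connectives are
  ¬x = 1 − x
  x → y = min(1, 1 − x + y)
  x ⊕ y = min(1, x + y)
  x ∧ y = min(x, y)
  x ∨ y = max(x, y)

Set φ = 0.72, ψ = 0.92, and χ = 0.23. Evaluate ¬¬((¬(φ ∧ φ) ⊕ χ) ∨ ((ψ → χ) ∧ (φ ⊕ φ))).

φ ∧ φ = min(0.72, 0.72) = 0.72
¬(φ ∧ φ) = 1 − 0.72 = 0.28
¬(φ ∧ φ) ⊕ χ = min(1, 0.28 + 0.23) = min(1, 0.51) = 0.51
ψ → χ = min(1, 1 − 0.92 + 0.23) = min(1, 0.31) = 0.31
φ ⊕ φ = min(1, 0.72 + 0.72) = min(1, 1.44) = 1.00
(ψ → χ) ∧ (φ ⊕ φ) = min(0.31, 1.00) = 0.31
(¬(φ ∧ φ) ⊕ χ) ∨ ((ψ → χ) ∧ (φ ⊕ φ)) = max(0.51, 0.31) = 0.51
¬((¬(φ ∧ φ) ⊕ χ) ∨ ((ψ → χ) ∧ (φ ⊕ φ))) = 1 − 0.51 = 0.49
¬¬((¬(φ ∧ φ) ⊕ χ) ∨ ((ψ → χ) ∧ (φ ⊕ φ))) = 1 − 0.49 = 0.51

0.51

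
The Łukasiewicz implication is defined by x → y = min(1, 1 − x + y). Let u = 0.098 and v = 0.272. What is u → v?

u → v = min(1, 1 − 0.098 + 0.272) = min(1, 1.174) = 1.000
For comparison, the Gödel implication (1 if x ≤ y else y) would give 1.000.

1.000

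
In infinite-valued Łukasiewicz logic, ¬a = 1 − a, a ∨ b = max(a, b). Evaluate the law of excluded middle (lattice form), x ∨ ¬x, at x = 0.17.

¬x = 1 − 0.17 = 0.83
x ∨ ¬x = max(0.17, 0.83) = 0.83
(The value 0.83 < 1 shows this instance is not satisfied; not a Ł∞-tautology — its value is max(a, 1−a).)

0.83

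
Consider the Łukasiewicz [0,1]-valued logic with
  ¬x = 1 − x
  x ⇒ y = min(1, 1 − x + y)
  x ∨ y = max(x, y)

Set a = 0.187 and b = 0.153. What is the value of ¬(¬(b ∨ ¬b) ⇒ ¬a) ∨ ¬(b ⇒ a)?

¬b = 1 − 0.153 = 0.847
b ∨ ¬b = max(0.153, 0.847) = 0.847
¬(b ∨ ¬b) = 1 − 0.847 = 0.153
¬a = 1 − 0.187 = 0.813
¬(b ∨ ¬b) ⇒ ¬a = min(1, 1 − 0.153 + 0.813) = min(1, 1.660) = 1.000
¬(¬(b ∨ ¬b) ⇒ ¬a) = 1 − 1.000 = 0.000
b ⇒ a = min(1, 1 − 0.153 + 0.187) = min(1, 1.034) = 1.000
¬(b ⇒ a) = 1 − 1.000 = 0.000
¬(¬(b ∨ ¬b) ⇒ ¬a) ∨ ¬(b ⇒ a) = max(0.000, 0.000) = 0.000

0.000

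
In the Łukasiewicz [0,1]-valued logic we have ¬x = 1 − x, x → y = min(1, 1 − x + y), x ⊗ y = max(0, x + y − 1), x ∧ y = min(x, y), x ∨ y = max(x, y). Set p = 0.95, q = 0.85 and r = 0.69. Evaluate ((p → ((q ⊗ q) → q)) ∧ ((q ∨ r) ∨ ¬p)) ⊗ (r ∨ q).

0.70

q ⊗ q = max(0, 0.85 + 0.85 − 1) = max(0, 0.70) = 0.70
(q ⊗ q) → q = min(1, 1 − 0.70 + 0.85) = min(1, 1.15) = 1.00
p → ((q ⊗ q) → q) = min(1, 1 − 0.95 + 1.00) = min(1, 1.05) = 1.00
q ∨ r = max(0.85, 0.69) = 0.85
¬p = 1 − 0.95 = 0.05
(q ∨ r) ∨ ¬p = max(0.85, 0.05) = 0.85
(p → ((q ⊗ q) → q)) ∧ ((q ∨ r) ∨ ¬p) = min(1.00, 0.85) = 0.85
r ∨ q = max(0.69, 0.85) = 0.85
((p → ((q ⊗ q) → q)) ∧ ((q ∨ r) ∨ ¬p)) ⊗ (r ∨ q) = max(0, 0.85 + 0.85 − 1) = max(0, 0.70) = 0.70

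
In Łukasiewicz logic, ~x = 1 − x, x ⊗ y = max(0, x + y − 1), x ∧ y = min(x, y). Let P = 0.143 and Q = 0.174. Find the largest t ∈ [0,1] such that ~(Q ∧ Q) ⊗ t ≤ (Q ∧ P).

Q ∧ Q = min(0.174, 0.174) = 0.174
~(Q ∧ Q) = 1 − 0.174 = 0.826
So the left factor is ~(Q ∧ Q) = 0.826.
Q ∧ P = min(0.174, 0.143) = 0.143
So the right-hand bound is Q ∧ P = 0.143.
The residuum of the Łukasiewicz t-norm gives the supremum: min(1, 1 − 0.826 + 0.143).
1 − 0.826 + 0.143 = 0.317, so t = min(1, 0.317) = 0.317.
Check: 0.826 ⊗ 0.317 = max(0, 0.143) = 0.143 ≤ 0.143.

0.317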